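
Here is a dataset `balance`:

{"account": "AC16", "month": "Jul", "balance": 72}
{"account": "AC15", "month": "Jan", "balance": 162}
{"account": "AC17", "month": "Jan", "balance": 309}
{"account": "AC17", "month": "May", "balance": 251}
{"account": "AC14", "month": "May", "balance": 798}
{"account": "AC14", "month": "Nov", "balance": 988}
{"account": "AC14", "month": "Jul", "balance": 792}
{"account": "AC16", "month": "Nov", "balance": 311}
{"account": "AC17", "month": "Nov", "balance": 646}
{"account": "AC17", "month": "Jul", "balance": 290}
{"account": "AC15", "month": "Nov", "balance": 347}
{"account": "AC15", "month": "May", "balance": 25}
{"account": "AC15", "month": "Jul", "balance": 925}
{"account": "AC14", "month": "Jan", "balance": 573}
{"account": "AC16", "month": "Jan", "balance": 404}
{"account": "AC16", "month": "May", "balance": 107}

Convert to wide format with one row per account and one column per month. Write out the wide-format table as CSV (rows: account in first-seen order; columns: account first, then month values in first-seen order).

account,Jul,Jan,May,Nov
AC16,72,404,107,311
AC15,925,162,25,347
AC17,290,309,251,646
AC14,792,573,798,988

Columns: account plus the 4 distinct month values (Jul, Jan, May, Nov).
For example, row AC16 column Jul takes balance=72 from the long row (AC16, Jul).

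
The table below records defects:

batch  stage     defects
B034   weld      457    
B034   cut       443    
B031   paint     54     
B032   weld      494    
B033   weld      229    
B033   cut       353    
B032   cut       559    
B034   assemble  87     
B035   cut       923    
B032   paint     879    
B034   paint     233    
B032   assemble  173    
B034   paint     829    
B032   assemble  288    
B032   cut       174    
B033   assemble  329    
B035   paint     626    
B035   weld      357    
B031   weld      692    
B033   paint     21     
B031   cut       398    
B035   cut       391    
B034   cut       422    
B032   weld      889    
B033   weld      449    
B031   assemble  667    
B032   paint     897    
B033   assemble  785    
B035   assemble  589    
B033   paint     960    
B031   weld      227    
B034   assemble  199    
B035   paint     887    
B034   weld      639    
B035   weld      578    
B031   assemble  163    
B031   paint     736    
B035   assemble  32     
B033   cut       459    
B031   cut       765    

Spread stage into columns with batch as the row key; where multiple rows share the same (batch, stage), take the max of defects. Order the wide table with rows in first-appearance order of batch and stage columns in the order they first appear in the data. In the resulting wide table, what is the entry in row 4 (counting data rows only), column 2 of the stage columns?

459

With rows in first-appearance order of batch, row 4 is batch=B033. stage columns in first-appearance order: weld, cut, paint, assemble; column 2 is cut.
Long rows with batch=B033, stage=cut: max(353, 459) = 459.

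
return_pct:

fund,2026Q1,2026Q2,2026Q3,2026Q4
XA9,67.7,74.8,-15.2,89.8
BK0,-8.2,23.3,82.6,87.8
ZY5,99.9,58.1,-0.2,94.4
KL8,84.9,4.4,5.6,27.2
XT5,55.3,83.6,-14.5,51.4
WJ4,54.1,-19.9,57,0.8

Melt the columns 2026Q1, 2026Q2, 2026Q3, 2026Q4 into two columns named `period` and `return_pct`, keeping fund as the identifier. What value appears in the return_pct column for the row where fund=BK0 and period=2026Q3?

Unpivoting turns each (fund, wide-column) pair into one long row.
The wide cell at row BK0, column 2026Q3 holds 82.6, so the long row (BK0, 2026Q3) has return_pct=82.6.

82.6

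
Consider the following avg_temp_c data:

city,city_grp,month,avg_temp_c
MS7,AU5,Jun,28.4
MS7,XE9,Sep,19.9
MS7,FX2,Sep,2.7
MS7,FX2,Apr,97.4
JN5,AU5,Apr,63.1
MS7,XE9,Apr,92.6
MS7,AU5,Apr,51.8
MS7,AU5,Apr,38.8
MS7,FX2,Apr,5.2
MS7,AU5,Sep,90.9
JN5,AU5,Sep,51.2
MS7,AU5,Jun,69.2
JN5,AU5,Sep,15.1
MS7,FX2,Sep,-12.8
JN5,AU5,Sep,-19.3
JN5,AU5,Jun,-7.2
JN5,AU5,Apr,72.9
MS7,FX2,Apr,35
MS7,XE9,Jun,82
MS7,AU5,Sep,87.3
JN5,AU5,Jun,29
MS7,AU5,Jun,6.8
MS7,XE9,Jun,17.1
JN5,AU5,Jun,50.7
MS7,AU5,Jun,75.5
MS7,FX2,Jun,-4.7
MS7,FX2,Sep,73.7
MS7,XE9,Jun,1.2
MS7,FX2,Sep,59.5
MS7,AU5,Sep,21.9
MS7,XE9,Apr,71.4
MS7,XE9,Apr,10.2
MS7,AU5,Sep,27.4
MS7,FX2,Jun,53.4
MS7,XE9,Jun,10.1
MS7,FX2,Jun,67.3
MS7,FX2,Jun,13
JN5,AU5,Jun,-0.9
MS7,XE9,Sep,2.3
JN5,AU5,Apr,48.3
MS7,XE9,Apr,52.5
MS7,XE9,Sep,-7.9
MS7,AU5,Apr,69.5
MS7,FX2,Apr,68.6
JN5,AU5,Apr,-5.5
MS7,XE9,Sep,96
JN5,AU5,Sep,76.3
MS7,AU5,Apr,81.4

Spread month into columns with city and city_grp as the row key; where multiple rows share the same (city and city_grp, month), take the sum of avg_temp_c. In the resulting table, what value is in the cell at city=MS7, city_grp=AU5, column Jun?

179.9

Rows with city=MS7, city_grp=AU5 and month=Jun: avg_temp_c values are 28.4, 69.2, 6.8, 75.5.
28.4 + 69.2 + 6.8 + 75.5 = 179.9.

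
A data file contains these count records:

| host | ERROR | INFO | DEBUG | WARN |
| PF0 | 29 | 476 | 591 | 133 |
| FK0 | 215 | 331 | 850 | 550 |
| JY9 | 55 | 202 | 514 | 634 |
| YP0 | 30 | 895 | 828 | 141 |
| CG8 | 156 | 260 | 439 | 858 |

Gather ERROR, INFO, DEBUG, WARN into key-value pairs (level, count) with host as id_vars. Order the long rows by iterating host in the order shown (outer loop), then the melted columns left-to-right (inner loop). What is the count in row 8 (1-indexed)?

20 rows total (5 × 4). Row 8: index ⌊(8-1)/4⌋ = 1 into host → FK0; (8-1) mod 4 = 3 into the melted columns → WARN.
So row 8 is (FK0, WARN, 550); count = 550.

550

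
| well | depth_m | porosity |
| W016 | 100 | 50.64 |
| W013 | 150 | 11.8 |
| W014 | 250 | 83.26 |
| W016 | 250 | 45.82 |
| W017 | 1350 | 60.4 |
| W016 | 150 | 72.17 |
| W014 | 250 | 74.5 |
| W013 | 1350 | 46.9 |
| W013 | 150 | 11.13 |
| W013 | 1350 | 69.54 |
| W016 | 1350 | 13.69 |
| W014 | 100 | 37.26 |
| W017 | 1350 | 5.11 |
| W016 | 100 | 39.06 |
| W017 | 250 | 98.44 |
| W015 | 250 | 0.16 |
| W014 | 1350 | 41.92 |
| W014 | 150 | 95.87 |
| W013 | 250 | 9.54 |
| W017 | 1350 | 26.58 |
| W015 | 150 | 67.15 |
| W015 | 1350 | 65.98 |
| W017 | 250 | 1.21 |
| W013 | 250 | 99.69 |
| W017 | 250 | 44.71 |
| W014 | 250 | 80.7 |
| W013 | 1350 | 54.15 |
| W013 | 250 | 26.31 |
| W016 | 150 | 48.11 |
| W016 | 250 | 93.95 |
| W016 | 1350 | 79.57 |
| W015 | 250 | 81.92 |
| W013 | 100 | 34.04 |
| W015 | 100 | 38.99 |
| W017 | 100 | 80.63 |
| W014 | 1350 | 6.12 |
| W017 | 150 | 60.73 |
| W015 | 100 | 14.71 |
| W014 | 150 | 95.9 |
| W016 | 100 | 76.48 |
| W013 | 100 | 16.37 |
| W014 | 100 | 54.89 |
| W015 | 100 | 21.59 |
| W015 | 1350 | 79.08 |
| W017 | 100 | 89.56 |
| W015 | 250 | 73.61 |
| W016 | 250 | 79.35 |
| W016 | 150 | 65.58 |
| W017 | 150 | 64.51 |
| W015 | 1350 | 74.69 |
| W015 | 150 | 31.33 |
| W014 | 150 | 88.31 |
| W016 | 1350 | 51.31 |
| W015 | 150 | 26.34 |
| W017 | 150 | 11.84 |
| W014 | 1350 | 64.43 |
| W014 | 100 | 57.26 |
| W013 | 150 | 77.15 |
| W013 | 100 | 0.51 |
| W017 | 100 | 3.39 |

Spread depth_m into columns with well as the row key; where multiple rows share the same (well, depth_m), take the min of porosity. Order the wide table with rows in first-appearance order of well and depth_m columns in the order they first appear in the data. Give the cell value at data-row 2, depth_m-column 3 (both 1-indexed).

With rows in first-appearance order of well, row 2 is well=W013. depth_m columns in first-appearance order: 100, 150, 250, 1350; column 3 is 250.
Long rows with well=W013, depth_m=250: min(9.54, 99.69, 26.31) = 9.54.

9.54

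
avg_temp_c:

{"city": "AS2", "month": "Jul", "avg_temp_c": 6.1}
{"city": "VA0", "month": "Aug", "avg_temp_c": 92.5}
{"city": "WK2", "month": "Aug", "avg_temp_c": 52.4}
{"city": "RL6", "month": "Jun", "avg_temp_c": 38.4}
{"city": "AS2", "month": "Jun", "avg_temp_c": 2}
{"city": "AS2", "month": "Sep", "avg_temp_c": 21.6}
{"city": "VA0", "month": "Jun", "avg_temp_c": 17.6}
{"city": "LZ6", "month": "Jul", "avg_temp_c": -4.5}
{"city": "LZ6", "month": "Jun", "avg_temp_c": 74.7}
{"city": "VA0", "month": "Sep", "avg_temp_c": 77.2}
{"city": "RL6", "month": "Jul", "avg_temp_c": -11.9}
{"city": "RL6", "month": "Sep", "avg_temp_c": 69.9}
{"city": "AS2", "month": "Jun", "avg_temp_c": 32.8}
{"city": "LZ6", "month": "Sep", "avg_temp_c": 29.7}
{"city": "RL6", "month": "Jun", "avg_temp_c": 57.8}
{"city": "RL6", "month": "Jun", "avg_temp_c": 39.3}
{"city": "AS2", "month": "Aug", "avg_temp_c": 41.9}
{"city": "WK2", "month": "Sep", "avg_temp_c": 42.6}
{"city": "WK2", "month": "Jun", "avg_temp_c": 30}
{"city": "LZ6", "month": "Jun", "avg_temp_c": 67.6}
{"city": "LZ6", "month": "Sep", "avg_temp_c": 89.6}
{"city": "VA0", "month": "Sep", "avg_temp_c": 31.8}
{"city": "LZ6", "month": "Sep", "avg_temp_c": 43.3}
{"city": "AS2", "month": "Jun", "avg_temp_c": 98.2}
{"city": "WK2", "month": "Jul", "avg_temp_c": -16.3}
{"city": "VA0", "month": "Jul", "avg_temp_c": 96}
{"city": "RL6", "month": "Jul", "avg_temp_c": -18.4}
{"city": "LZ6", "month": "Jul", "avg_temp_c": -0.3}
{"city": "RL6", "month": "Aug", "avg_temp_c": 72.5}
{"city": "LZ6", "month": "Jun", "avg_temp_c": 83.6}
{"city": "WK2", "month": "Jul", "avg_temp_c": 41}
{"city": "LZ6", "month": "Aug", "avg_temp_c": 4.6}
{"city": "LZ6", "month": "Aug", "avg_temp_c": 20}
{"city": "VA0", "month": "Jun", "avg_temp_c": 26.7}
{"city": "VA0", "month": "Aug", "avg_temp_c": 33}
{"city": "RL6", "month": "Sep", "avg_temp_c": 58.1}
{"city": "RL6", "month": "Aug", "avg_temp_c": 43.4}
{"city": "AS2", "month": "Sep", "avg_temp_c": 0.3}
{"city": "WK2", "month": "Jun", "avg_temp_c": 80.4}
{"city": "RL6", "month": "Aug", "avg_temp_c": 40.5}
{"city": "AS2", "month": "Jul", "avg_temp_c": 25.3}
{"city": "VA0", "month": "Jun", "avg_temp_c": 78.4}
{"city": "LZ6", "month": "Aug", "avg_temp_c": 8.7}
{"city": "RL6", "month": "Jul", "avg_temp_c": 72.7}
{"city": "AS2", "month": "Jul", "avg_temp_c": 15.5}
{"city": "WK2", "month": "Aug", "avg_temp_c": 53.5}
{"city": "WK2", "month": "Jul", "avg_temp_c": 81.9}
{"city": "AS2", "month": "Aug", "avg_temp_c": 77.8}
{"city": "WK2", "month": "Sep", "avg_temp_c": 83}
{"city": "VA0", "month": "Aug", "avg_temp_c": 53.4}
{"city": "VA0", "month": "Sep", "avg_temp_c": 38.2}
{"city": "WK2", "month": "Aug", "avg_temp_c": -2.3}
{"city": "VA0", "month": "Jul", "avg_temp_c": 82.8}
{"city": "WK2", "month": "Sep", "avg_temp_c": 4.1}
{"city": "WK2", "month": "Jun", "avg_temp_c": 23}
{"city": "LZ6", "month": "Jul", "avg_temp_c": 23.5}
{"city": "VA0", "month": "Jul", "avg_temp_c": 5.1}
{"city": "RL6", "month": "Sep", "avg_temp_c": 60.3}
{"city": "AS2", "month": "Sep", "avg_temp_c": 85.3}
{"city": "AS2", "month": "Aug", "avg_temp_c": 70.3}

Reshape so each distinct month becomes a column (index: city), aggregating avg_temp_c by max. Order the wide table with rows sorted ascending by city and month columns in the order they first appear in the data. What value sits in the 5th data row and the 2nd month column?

53.5

With rows sorted ascending by city, row 5 is city=WK2. month columns in first-appearance order: Jul, Aug, Jun, Sep; column 2 is Aug.
Long rows with city=WK2, month=Aug: max(52.4, 53.5, -2.3) = 53.5.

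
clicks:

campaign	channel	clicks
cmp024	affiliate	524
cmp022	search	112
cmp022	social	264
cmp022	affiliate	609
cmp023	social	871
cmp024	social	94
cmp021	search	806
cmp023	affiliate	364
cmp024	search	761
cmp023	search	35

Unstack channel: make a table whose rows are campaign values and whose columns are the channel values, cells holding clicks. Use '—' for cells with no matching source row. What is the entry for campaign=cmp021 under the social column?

No long-format row has campaign=cmp021 and channel=social, so the cell is —.

—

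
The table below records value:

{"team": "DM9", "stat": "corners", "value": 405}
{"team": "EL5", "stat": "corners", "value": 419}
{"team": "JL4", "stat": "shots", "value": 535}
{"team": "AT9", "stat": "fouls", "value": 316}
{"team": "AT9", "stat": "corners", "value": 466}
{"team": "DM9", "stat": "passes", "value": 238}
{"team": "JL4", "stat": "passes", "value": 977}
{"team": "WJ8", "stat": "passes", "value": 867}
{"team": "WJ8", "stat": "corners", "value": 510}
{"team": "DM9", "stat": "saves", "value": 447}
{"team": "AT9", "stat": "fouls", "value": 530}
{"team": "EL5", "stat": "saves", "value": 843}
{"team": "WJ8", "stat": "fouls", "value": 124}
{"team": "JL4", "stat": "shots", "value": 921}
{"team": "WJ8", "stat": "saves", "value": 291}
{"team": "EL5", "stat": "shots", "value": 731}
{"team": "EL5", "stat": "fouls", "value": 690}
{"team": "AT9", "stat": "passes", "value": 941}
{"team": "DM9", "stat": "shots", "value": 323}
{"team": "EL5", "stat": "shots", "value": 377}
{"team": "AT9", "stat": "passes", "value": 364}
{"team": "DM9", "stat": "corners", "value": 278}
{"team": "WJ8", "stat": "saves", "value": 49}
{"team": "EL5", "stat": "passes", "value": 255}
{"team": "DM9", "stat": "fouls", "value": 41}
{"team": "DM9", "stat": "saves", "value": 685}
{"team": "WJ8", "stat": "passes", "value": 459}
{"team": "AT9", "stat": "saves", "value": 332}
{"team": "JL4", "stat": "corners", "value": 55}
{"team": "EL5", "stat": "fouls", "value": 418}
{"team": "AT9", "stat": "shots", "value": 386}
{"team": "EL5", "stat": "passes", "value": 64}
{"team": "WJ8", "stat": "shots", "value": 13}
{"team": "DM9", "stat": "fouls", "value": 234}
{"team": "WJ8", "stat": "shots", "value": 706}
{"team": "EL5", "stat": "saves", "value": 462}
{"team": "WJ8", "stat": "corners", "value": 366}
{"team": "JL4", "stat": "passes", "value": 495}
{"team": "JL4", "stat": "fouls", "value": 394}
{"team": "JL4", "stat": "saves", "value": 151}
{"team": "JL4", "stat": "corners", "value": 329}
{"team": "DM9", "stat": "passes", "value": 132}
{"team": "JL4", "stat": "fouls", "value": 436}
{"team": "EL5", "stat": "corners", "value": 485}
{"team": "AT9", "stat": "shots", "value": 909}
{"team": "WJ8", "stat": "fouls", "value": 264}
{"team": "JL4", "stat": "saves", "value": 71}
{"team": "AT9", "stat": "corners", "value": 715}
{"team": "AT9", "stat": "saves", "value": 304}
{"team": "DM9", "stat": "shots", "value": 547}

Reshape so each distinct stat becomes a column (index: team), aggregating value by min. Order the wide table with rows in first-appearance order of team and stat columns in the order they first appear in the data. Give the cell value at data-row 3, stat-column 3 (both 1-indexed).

With rows in first-appearance order of team, row 3 is team=JL4. stat columns in first-appearance order: corners, shots, fouls, passes, saves; column 3 is fouls.
Long rows with team=JL4, stat=fouls: min(394, 436) = 394.

394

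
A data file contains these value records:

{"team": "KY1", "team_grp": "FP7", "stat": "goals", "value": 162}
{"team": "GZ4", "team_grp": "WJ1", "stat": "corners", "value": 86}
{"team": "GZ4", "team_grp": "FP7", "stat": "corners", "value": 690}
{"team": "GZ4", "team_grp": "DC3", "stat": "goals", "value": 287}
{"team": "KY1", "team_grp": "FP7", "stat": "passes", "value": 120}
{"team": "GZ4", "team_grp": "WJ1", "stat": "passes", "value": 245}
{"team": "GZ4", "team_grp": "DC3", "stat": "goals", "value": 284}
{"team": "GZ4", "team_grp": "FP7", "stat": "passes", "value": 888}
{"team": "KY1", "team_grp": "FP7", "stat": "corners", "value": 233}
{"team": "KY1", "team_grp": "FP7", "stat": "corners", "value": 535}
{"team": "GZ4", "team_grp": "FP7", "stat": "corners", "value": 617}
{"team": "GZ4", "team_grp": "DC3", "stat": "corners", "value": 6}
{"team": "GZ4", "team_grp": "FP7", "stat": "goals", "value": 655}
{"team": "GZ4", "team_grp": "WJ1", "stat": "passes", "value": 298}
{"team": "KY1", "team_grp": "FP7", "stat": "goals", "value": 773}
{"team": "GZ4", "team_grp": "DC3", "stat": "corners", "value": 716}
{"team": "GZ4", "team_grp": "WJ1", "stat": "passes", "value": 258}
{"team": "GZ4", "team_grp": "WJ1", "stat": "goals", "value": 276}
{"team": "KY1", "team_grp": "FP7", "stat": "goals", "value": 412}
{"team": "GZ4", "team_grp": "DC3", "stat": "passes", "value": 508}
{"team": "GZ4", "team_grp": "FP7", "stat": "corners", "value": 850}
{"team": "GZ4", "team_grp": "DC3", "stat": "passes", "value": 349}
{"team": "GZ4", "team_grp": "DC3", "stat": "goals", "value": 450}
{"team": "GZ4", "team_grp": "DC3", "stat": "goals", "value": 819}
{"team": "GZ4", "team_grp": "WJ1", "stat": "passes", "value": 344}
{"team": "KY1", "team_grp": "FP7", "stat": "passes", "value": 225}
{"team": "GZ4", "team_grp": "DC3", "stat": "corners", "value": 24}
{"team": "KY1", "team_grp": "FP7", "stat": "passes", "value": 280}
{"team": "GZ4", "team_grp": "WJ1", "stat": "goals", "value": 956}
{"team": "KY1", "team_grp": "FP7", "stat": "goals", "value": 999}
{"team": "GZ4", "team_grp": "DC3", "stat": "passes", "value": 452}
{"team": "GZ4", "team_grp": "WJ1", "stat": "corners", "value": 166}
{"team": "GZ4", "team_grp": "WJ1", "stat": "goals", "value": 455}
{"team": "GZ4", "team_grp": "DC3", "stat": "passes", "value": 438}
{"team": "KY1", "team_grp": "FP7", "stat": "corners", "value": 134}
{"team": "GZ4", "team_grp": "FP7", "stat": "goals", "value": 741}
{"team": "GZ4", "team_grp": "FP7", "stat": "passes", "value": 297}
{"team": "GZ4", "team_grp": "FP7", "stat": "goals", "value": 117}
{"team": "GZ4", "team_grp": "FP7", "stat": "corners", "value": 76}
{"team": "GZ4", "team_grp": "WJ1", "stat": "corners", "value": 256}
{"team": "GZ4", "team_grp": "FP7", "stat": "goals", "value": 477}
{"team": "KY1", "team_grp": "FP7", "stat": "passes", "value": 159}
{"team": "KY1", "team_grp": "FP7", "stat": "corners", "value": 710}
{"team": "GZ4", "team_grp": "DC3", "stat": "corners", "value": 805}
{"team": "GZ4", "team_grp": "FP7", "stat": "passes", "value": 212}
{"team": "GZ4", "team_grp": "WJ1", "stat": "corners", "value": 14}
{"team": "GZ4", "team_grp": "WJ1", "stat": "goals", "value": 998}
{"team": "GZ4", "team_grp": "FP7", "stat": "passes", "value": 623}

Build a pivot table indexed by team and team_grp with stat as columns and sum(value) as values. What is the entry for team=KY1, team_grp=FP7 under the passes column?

Rows with team=KY1, team_grp=FP7 and stat=passes: value values are 120, 225, 280, 159.
120 + 225 + 280 + 159 = 784.

784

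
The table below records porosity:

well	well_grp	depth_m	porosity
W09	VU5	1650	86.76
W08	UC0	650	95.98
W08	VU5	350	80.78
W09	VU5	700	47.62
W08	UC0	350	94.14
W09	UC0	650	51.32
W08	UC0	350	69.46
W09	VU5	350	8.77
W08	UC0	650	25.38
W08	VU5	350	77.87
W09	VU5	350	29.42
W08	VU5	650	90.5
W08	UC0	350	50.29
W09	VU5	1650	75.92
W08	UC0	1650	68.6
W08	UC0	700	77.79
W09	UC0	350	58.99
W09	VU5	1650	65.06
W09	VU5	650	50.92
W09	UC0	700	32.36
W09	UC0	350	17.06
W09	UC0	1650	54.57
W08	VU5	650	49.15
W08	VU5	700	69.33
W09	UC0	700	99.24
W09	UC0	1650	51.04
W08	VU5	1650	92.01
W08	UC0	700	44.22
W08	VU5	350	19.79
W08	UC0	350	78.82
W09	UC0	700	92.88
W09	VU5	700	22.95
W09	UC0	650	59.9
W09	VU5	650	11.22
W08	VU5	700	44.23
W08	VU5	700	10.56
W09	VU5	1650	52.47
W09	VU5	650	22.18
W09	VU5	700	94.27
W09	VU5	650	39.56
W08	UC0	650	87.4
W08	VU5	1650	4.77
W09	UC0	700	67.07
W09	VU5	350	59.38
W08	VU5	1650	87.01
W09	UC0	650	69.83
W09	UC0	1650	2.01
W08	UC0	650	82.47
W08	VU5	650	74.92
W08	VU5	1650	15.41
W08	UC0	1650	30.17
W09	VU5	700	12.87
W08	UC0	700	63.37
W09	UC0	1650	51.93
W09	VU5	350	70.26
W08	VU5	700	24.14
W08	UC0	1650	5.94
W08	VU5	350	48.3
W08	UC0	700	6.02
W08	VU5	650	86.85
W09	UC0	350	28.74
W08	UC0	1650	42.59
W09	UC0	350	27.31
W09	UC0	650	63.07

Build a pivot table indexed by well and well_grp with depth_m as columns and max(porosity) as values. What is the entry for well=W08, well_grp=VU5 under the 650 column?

90.5

Rows with well=W08, well_grp=VU5 and depth_m=650: porosity values are 90.5, 49.15, 74.92, 86.85.
max(90.5, 49.15, 74.92, 86.85) = 90.5.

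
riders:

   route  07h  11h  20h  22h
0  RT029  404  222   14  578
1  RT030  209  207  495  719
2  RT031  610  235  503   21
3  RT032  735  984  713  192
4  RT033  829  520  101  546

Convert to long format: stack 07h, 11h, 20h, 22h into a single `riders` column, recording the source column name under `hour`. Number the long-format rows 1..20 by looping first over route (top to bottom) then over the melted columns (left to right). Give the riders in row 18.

520

20 rows total (5 × 4). Row 18: index ⌊(18-1)/4⌋ = 4 into route → RT033; (18-1) mod 4 = 1 into the melted columns → 11h.
So row 18 is (RT033, 11h, 520); riders = 520.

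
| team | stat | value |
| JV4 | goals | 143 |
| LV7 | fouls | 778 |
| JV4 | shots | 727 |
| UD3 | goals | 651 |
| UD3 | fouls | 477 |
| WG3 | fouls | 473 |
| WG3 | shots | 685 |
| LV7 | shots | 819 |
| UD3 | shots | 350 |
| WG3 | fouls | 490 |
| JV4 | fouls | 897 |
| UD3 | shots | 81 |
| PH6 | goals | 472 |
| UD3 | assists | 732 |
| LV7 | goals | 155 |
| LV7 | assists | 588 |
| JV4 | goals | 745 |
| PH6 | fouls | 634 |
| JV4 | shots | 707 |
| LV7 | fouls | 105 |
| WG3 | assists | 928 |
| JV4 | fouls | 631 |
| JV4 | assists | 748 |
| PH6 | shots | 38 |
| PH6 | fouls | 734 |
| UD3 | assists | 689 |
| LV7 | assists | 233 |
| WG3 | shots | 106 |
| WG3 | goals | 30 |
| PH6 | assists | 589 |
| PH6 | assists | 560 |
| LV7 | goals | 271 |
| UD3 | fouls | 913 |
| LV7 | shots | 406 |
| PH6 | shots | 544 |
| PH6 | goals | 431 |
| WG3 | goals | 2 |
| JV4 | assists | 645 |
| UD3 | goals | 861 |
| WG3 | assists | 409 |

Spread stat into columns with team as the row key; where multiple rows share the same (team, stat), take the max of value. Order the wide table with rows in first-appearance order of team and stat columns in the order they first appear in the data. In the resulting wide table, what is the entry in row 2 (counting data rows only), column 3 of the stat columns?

With rows in first-appearance order of team, row 2 is team=LV7. stat columns in first-appearance order: goals, fouls, shots, assists; column 3 is shots.
Long rows with team=LV7, stat=shots: max(819, 406) = 819.

819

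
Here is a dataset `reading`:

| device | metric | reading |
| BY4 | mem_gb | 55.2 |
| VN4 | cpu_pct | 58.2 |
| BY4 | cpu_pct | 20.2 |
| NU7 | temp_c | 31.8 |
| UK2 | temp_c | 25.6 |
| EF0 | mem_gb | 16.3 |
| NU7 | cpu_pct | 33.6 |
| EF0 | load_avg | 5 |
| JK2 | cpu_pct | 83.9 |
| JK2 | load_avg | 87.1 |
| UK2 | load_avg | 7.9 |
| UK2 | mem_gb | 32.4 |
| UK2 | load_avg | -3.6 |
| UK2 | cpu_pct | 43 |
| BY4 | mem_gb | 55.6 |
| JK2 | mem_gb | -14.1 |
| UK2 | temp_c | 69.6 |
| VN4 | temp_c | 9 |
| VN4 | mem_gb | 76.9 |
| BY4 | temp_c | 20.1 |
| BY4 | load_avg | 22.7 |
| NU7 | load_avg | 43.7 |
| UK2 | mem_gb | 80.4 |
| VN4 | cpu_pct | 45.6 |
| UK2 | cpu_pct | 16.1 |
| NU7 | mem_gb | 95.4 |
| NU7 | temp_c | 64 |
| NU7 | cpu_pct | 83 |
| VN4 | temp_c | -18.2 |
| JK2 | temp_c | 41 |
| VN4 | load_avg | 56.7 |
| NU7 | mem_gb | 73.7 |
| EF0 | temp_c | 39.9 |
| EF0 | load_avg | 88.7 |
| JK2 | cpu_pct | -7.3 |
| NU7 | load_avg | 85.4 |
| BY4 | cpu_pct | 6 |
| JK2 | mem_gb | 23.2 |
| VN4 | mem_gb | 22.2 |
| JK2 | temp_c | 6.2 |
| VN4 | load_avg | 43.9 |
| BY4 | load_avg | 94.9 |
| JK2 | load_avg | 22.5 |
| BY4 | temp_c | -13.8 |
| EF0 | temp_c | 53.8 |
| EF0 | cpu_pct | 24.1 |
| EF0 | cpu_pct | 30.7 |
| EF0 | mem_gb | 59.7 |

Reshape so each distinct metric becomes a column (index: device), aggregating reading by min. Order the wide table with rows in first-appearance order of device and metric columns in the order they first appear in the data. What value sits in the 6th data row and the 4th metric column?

With rows in first-appearance order of device, row 6 is device=JK2. metric columns in first-appearance order: mem_gb, cpu_pct, temp_c, load_avg; column 4 is load_avg.
Long rows with device=JK2, metric=load_avg: min(87.1, 22.5) = 22.5.

22.5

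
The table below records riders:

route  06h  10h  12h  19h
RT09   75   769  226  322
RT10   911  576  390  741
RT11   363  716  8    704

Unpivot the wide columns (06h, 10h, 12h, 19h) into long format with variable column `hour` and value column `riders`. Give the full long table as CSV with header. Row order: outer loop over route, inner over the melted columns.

Each (route, column) pair becomes one row: 3 × 4 = 12 rows.
For example, (RT09, 06h) → riders=75.

route,hour,riders
RT09,06h,75
RT09,10h,769
RT09,12h,226
RT09,19h,322
RT10,06h,911
RT10,10h,576
RT10,12h,390
RT10,19h,741
RT11,06h,363
RT11,10h,716
RT11,12h,8
RT11,19h,704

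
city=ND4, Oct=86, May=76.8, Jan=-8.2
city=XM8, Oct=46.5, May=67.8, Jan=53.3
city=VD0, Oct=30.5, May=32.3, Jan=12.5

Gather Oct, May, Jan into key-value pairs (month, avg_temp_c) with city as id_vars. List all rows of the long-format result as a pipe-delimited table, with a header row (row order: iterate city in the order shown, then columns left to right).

| city | month | avg_temp_c |
| ND4 | Oct | 86 |
| ND4 | May | 76.8 |
| ND4 | Jan | -8.2 |
| XM8 | Oct | 46.5 |
| XM8 | May | 67.8 |
| XM8 | Jan | 53.3 |
| VD0 | Oct | 30.5 |
| VD0 | May | 32.3 |
| VD0 | Jan | 12.5 |

Each (city, column) pair becomes one row: 3 × 3 = 9 rows.
For example, (ND4, Oct) → avg_temp_c=86.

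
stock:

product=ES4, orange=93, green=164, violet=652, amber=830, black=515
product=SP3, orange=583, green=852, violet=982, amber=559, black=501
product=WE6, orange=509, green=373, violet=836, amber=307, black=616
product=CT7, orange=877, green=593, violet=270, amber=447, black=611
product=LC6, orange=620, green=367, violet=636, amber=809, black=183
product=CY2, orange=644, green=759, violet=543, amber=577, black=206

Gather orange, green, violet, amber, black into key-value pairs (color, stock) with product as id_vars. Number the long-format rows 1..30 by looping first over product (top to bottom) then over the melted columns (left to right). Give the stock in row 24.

30 rows total (6 × 5). Row 24: index ⌊(24-1)/5⌋ = 4 into product → LC6; (24-1) mod 5 = 3 into the melted columns → amber.
So row 24 is (LC6, amber, 809); stock = 809.

809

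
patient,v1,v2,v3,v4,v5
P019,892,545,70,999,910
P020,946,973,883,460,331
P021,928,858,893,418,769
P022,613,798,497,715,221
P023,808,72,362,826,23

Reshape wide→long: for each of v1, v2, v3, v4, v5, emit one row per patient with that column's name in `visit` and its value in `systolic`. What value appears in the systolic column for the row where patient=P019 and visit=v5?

910

Unpivoting turns each (patient, wide-column) pair into one long row.
The wide cell at row P019, column v5 holds 910, so the long row (P019, v5) has systolic=910.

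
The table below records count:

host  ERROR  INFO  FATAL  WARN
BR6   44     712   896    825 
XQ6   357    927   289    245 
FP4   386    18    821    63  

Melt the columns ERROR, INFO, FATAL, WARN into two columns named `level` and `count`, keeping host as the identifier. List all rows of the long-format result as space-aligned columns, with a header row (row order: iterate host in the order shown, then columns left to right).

host  level  count
BR6   ERROR  44   
BR6   INFO   712  
BR6   FATAL  896  
BR6   WARN   825  
XQ6   ERROR  357  
XQ6   INFO   927  
XQ6   FATAL  289  
XQ6   WARN   245  
FP4   ERROR  386  
FP4   INFO   18   
FP4   FATAL  821  
FP4   WARN   63   

Each (host, column) pair becomes one row: 3 × 4 = 12 rows.
For example, (BR6, ERROR) → count=44.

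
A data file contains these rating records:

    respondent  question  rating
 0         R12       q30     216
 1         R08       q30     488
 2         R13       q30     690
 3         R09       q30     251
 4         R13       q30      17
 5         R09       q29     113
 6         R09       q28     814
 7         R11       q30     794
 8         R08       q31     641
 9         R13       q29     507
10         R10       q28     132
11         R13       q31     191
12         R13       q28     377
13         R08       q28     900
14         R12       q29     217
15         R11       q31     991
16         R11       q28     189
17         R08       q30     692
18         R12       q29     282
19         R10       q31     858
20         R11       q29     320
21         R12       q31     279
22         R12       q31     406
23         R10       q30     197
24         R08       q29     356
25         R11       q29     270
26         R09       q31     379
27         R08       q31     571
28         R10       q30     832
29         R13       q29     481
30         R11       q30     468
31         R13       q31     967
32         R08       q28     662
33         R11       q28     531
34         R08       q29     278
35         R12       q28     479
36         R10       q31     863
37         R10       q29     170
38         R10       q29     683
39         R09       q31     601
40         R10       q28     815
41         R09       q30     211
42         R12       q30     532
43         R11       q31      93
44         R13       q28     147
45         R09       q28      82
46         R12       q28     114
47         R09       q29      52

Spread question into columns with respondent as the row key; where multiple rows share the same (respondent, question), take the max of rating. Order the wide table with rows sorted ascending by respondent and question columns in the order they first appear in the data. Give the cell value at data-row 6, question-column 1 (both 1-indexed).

690

With rows sorted ascending by respondent, row 6 is respondent=R13. question columns in first-appearance order: q30, q29, q28, q31; column 1 is q30.
Long rows with respondent=R13, question=q30: max(690, 17) = 690.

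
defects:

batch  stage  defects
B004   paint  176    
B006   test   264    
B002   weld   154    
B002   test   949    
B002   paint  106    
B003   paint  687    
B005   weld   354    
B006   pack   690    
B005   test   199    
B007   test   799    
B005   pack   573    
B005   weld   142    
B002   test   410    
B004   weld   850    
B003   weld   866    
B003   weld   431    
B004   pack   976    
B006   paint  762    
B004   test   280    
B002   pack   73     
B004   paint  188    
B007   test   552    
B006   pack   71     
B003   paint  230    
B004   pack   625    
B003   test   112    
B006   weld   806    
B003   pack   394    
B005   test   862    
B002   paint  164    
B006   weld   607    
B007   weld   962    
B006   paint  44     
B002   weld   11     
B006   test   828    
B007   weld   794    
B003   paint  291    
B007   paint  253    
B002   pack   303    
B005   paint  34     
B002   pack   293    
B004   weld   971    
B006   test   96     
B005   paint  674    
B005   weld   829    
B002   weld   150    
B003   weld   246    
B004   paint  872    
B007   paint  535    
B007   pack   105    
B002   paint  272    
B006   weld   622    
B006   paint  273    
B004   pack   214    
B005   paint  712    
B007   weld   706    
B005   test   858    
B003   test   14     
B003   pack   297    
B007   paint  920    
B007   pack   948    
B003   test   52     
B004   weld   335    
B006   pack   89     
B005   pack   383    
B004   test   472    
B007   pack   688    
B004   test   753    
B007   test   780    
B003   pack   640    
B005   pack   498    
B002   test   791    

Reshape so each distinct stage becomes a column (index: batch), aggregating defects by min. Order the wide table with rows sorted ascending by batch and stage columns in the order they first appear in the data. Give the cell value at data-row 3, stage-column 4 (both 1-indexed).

214

With rows sorted ascending by batch, row 3 is batch=B004. stage columns in first-appearance order: paint, test, weld, pack; column 4 is pack.
Long rows with batch=B004, stage=pack: min(976, 625, 214) = 214.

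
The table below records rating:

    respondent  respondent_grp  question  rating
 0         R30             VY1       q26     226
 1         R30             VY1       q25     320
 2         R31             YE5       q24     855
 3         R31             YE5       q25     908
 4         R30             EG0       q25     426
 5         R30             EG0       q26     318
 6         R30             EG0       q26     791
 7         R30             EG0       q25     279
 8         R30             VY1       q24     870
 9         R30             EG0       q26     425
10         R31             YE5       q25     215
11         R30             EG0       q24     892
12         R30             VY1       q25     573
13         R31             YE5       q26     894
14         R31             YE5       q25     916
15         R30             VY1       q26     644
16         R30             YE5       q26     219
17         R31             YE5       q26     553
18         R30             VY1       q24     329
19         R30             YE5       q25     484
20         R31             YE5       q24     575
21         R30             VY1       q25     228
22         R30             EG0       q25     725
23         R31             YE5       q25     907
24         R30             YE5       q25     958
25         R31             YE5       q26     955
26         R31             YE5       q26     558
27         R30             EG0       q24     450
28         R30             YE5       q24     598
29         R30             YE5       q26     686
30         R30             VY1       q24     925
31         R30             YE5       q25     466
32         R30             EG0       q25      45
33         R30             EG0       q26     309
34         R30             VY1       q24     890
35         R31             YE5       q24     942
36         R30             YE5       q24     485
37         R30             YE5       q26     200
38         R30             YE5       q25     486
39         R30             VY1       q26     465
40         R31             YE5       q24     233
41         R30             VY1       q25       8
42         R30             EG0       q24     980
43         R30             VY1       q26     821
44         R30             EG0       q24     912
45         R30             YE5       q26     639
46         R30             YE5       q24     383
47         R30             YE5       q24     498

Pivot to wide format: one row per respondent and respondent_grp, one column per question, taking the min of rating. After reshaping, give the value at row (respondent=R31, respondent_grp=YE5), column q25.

215

Rows with respondent=R31, respondent_grp=YE5 and question=q25: rating values are 908, 215, 916, 907.
min(908, 215, 916, 907) = 215.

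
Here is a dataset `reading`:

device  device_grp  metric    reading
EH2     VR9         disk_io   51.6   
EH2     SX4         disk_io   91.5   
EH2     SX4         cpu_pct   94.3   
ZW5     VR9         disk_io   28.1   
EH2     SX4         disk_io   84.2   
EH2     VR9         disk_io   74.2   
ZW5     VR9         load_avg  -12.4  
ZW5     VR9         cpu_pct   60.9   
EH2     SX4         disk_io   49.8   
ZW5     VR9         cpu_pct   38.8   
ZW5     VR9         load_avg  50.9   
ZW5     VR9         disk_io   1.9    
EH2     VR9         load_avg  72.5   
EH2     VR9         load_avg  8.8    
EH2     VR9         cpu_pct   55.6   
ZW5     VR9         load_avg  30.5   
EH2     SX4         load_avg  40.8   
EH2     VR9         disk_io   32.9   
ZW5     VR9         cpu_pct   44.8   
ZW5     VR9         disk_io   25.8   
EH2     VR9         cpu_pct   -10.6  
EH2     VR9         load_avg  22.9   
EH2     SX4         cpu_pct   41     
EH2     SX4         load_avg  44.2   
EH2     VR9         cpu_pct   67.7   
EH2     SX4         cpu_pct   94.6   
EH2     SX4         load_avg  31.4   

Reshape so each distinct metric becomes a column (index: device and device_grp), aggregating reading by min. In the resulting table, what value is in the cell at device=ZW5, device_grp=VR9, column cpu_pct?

Rows with device=ZW5, device_grp=VR9 and metric=cpu_pct: reading values are 60.9, 38.8, 44.8.
min(60.9, 38.8, 44.8) = 38.8.

38.8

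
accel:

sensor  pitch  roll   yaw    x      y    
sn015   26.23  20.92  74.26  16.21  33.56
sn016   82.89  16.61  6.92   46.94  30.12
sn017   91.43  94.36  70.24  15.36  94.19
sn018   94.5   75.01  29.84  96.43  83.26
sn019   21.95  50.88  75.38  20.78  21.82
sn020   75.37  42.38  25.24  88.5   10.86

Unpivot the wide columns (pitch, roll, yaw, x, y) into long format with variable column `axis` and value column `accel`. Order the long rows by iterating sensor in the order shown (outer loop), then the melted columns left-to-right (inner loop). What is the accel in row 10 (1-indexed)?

30 rows total (6 × 5). Row 10: index ⌊(10-1)/5⌋ = 1 into sensor → sn016; (10-1) mod 5 = 4 into the melted columns → y.
So row 10 is (sn016, y, 30.12); accel = 30.12.

30.12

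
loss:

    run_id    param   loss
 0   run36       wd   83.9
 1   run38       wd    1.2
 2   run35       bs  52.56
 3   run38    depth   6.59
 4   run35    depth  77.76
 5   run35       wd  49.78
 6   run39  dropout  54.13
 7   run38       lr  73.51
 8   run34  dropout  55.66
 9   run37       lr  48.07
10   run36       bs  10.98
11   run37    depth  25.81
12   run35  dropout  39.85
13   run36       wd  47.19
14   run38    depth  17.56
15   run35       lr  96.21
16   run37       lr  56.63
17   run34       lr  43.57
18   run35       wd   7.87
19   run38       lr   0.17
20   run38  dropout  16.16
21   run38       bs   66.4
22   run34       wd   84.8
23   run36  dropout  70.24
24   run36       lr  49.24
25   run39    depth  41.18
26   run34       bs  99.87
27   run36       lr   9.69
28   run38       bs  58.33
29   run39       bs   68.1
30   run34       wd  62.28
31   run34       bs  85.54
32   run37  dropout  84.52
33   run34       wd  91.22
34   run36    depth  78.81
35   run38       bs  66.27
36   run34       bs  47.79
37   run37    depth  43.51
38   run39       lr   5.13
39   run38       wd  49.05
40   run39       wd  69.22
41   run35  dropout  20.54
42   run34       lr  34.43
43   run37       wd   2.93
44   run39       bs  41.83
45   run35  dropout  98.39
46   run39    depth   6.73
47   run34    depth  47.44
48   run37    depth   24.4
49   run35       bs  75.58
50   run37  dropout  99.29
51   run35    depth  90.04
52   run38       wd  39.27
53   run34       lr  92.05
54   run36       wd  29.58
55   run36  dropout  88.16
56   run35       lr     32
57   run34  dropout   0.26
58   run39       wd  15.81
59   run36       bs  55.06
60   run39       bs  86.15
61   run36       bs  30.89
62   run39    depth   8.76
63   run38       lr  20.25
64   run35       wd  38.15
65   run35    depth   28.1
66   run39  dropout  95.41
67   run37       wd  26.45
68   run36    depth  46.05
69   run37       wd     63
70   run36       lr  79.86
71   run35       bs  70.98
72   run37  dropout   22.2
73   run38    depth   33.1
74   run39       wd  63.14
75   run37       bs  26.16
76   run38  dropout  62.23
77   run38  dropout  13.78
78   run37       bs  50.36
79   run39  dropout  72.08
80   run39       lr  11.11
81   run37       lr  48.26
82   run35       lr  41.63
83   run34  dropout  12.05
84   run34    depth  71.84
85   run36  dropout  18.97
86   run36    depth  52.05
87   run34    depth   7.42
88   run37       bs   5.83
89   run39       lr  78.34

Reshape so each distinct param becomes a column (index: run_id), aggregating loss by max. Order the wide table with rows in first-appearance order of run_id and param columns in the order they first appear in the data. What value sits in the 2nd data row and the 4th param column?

62.23

With rows in first-appearance order of run_id, row 2 is run_id=run38. param columns in first-appearance order: wd, bs, depth, dropout, lr; column 4 is dropout.
Long rows with run_id=run38, param=dropout: max(16.16, 62.23, 13.78) = 62.23.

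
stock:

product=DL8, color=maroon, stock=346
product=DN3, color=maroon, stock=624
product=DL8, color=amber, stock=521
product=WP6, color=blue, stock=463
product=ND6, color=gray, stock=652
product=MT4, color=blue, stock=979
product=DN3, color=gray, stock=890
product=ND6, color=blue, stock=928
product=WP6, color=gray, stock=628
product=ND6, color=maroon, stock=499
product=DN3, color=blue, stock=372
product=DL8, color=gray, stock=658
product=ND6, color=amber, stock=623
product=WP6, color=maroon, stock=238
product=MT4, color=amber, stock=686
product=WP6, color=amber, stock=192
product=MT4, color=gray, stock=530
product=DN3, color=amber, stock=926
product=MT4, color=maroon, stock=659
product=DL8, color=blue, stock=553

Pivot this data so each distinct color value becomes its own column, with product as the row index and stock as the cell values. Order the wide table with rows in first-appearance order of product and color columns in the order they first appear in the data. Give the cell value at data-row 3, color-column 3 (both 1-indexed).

With rows in first-appearance order of product, row 3 is product=WP6. color columns in first-appearance order: maroon, amber, blue, gray; column 3 is blue.
Long rows with product=WP6, color=blue: stock = 463.

463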